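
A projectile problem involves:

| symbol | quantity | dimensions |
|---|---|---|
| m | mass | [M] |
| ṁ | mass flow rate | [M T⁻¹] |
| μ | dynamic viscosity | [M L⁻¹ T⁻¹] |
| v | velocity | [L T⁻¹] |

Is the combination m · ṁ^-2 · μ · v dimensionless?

Sum the exponent of each base dimension across the product:
  M: [m]_M − 2·[ṁ]_M + [μ]_M + [v]_M = (1) − 2·(1) + (1) + (0) = 0
  L: [m]_L − 2·[ṁ]_L + [μ]_L + [v]_L = (0) − 2·(0) + (-1) + (1) = 0
  T: [m]_T − 2·[ṁ]_T + [μ]_T + [v]_T = (0) − 2·(-1) + (-1) + (-1) = 0
All base exponents vanish — dimensionless.

yes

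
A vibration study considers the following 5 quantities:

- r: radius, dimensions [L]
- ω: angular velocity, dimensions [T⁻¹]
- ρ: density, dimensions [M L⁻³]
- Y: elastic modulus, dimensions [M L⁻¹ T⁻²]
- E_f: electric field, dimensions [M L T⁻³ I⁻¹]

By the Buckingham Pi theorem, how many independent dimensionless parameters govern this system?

1

There are 5 variables and 4 base dimensions (M, L, T, I).
The dimension matrix has rank 4.
Independent dimensionless groups: 5 − 4 = 1.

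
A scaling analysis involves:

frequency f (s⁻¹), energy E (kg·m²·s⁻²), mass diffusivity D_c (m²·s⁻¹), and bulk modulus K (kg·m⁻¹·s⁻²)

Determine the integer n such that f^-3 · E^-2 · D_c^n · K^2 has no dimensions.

Balance the L exponent: (2)·n from D_c, plus −3·(0) − 2·(2) + 2·(-1) = -6 from the rest, must sum to zero.
2n − 6 = 0, so n = 3.

3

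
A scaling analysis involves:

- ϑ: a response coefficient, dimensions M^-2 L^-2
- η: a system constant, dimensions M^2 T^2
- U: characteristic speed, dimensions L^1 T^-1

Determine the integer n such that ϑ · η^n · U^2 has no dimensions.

1

Balance the M exponent: (2)·n from η, plus (-2) + 2·(0) = -2 from the rest, must sum to zero.
2n − 2 = 0, so n = 1.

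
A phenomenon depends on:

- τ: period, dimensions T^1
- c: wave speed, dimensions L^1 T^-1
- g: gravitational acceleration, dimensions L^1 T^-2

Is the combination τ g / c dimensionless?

Sum the exponent of each base dimension across the product:
  M: [τ]_M − [c]_M + [g]_M = (0) − (0) + (0) = 0
  L: [τ]_L − [c]_L + [g]_L = (0) − (1) + (1) = 0
  T: [τ]_T − [c]_T + [g]_T = (1) − (-1) + (-2) = 0
  Θ: [τ]_Θ − [c]_Θ + [g]_Θ = (0) − (0) + (0) = 0
All base exponents vanish — dimensionless.

yes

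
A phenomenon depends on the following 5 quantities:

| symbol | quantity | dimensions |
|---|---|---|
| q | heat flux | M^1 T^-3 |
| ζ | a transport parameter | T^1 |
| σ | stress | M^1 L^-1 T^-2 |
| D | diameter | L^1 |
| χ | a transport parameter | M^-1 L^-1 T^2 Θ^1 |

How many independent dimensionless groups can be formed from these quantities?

1

There are 5 variables and 4 base dimensions (M, L, T, Θ).
The dimension matrix has rank 4.
Independent dimensionless groups: 5 − 4 = 1.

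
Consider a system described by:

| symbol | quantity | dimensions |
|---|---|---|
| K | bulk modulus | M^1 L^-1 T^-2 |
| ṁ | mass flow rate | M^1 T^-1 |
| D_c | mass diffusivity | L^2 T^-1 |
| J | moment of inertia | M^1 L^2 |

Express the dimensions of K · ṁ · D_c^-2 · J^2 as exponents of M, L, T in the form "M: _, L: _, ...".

Collect each base-dimension exponent across the product:
  M: (1) + (1) − 2·(0) + 2·(1) = 4
  L: (-1) + (0) − 2·(2) + 2·(2) = -1
  T: (-2) + (-1) − 2·(-1) + 2·(0) = -1
So the dimensions are [M⁴ L⁻¹ T⁻¹].

M: 4, L: -1, T: -1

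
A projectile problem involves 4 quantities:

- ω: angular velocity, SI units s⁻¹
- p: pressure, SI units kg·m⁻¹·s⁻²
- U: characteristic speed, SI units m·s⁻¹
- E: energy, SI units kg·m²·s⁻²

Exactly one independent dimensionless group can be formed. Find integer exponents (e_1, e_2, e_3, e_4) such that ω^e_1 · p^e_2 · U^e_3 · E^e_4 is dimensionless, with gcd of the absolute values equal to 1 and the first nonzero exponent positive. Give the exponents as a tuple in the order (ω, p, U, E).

(3, -1, -3, 1)

M: e_1·(0) + e_2·(1) + e_3·(0) + e_4·(1) = 0
L: e_1·(0) + e_2·(-1) + e_3·(1) + e_4·(2) = 0
T: e_1·(-1) + e_2·(-2) + e_3·(-1) + e_4·(-2) = 0
Solving this homogeneous linear system for the smallest-integer solution (first nonzero entry positive) gives (3, -1, -3, 1).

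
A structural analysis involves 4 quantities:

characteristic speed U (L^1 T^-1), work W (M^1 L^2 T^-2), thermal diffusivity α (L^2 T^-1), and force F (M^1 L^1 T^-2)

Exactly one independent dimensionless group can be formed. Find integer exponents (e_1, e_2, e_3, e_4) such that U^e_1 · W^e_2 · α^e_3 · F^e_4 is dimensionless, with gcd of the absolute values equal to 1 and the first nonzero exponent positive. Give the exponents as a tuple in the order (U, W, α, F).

(1, 1, -1, -1)

M: e_1·(0) + e_2·(1) + e_3·(0) + e_4·(1) = 0
L: e_1·(1) + e_2·(2) + e_3·(2) + e_4·(1) = 0
T: e_1·(-1) + e_2·(-2) + e_3·(-1) + e_4·(-2) = 0
Solving this homogeneous linear system for the smallest-integer solution (first nonzero entry positive) gives (1, 1, -1, -1).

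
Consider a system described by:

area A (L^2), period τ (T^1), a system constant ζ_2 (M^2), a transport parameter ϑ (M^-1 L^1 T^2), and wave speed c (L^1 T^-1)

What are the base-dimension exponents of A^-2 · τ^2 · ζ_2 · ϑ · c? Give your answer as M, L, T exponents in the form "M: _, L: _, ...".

M: 1, L: -2, T: 3

Collect each base-dimension exponent across the product:
  M: −2·(0) + 2·(0) + (2) + (-1) + (0) = 1
  L: −2·(2) + 2·(0) + (0) + (1) + (1) = -2
  T: −2·(0) + 2·(1) + (0) + (2) + (-1) = 3
So the dimensions are [M L⁻² T³].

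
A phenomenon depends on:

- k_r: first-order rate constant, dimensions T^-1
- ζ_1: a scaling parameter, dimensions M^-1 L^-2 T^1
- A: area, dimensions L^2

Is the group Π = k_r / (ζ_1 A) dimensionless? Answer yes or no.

no

Sum the exponent of each base dimension across the product:
  M: [k_r]_M − [ζ_1]_M − [A]_M = (0) − (-1) − (0) = 1
  L: [k_r]_L − [ζ_1]_L − [A]_L = (0) − (-2) − (2) = 0
  T: [k_r]_T − [ζ_1]_T − [A]_T = (-1) − (1) − (0) = -2
Net dimensions [M T⁻²] ≠ [1] — not dimensionless.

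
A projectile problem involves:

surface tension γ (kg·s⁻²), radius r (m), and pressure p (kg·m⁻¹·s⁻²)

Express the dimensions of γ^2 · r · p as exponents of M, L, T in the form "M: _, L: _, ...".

M: 3, L: 0, T: -6

Collect each base-dimension exponent across the product:
  M: 2·(1) + (0) + (1) = 3
  L: 2·(0) + (1) + (-1) = 0
  T: 2·(-2) + (0) + (-2) = -6
So the dimensions are [M³ T⁻⁶].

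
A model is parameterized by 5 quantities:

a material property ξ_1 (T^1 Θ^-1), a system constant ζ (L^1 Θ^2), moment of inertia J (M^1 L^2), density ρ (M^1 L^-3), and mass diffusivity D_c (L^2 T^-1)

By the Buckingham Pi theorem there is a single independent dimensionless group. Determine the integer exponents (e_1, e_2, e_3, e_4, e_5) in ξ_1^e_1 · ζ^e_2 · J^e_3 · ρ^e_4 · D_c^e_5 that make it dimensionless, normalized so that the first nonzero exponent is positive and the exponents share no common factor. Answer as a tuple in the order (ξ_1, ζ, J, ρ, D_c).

(2, 1, -1, 1, 2)

M: e_1·(0) + e_2·(0) + e_3·(1) + e_4·(1) + e_5·(0) = 0
L: e_1·(0) + e_2·(1) + e_3·(2) + e_4·(-3) + e_5·(2) = 0
T: e_1·(1) + e_2·(0) + e_3·(0) + e_4·(0) + e_5·(-1) = 0
Θ: e_1·(-1) + e_2·(2) + e_3·(0) + e_4·(0) + e_5·(0) = 0
Solving this homogeneous linear system for the smallest-integer solution (first nonzero entry positive) gives (2, 1, -1, 1, 2).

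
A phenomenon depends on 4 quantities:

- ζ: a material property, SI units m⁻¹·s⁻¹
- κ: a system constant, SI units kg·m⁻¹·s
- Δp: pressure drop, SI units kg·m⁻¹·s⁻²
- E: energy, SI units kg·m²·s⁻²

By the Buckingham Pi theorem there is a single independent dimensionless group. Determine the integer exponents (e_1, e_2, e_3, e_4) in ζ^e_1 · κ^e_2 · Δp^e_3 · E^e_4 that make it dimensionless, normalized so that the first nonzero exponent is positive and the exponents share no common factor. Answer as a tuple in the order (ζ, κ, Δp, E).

(3, 1, -2, 1)

M: e_1·(0) + e_2·(1) + e_3·(1) + e_4·(1) = 0
L: e_1·(-1) + e_2·(-1) + e_3·(-1) + e_4·(2) = 0
T: e_1·(-1) + e_2·(1) + e_3·(-2) + e_4·(-2) = 0
Solving this homogeneous linear system for the smallest-integer solution (first nonzero entry positive) gives (3, 1, -2, 1).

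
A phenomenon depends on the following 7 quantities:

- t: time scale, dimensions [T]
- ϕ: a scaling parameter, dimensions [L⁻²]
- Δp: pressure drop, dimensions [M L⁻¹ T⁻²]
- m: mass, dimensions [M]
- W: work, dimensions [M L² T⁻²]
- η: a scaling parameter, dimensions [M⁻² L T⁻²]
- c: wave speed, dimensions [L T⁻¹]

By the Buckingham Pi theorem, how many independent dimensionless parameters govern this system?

4

There are 7 variables and 3 base dimensions (M, L, T).
The dimension matrix has rank 3.
Independent dimensionless groups: 7 − 3 = 4.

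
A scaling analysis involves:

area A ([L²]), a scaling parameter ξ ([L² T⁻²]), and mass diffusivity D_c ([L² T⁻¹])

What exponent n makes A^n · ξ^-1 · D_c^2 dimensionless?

Balance the L exponent: (2)·n from A, plus −(2) + 2·(2) = 2 from the rest, must sum to zero.
2n + 2 = 0, so n = -1.

-1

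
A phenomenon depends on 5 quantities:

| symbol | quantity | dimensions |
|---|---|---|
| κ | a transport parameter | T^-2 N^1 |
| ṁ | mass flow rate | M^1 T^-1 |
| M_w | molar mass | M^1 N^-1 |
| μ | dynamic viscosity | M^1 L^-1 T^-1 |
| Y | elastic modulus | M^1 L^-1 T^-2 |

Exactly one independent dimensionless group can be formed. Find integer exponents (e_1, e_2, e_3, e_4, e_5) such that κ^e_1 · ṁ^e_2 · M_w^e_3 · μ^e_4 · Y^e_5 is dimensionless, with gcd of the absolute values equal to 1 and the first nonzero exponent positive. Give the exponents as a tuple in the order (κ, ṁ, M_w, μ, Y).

(1, -1, 1, 1, -1)

M: e_1·(0) + e_2·(1) + e_3·(1) + e_4·(1) + e_5·(1) = 0
L: e_1·(0) + e_2·(0) + e_3·(0) + e_4·(-1) + e_5·(-1) = 0
T: e_1·(-2) + e_2·(-1) + e_3·(0) + e_4·(-1) + e_5·(-2) = 0
N: e_1·(1) + e_2·(0) + e_3·(-1) + e_4·(0) + e_5·(0) = 0
Solving this homogeneous linear system for the smallest-integer solution (first nonzero entry positive) gives (1, -1, 1, 1, -1).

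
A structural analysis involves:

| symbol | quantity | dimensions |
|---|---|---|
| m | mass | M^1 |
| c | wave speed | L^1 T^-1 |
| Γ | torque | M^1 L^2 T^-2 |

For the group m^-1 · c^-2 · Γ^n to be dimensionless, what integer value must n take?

1

Balance the M exponent: (1)·n from Γ, plus −(1) − 2·(0) = -1 from the rest, must sum to zero.
n − 1 = 0, so n = 1.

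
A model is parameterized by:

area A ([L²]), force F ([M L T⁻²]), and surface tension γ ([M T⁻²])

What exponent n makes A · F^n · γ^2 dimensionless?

-2

Balance the M exponent: (1)·n from F, plus (0) + 2·(1) = 2 from the rest, must sum to zero.
n + 2 = 0, so n = -2.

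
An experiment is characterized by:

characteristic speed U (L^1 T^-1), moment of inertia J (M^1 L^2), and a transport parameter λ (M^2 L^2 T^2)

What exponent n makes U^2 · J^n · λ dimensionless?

-2

Balance the M exponent: (1)·n from J, plus 2·(0) + (2) = 2 from the rest, must sum to zero.
n + 2 = 0, so n = -2.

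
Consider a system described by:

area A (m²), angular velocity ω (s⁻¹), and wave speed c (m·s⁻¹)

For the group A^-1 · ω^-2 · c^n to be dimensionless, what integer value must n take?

Balance the L exponent: (1)·n from c, plus −(2) − 2·(0) = -2 from the rest, must sum to zero.
n − 2 = 0, so n = 2.

2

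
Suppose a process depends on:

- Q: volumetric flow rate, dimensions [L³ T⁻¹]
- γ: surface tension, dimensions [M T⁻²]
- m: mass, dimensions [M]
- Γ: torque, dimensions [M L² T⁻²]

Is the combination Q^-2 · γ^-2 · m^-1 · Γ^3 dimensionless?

Sum the exponent of each base dimension across the product:
  M: −2·[Q]_M − 2·[γ]_M − [m]_M + 3·[Γ]_M = −2·(0) − 2·(1) − (1) + 3·(1) = 0
  L: −2·[Q]_L − 2·[γ]_L − [m]_L + 3·[Γ]_L = −2·(3) − 2·(0) − (0) + 3·(2) = 0
  T: −2·[Q]_T − 2·[γ]_T − [m]_T + 3·[Γ]_T = −2·(-1) − 2·(-2) − (0) + 3·(-2) = 0
All base exponents vanish — dimensionless.

yes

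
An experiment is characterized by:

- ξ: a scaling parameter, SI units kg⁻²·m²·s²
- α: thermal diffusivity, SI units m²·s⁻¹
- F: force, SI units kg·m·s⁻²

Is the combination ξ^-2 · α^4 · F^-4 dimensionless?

Sum the exponent of each base dimension across the product:
  M: −2·[ξ]_M + 4·[α]_M − 4·[F]_M = −2·(-2) + 4·(0) − 4·(1) = 0
  L: −2·[ξ]_L + 4·[α]_L − 4·[F]_L = −2·(2) + 4·(2) − 4·(1) = 0
  T: −2·[ξ]_T + 4·[α]_T − 4·[F]_T = −2·(2) + 4·(-1) − 4·(-2) = 0
  I: −2·[ξ]_I + 4·[α]_I − 4·[F]_I = −2·(0) + 4·(0) − 4·(0) = 0
All base exponents vanish — dimensionless.

yes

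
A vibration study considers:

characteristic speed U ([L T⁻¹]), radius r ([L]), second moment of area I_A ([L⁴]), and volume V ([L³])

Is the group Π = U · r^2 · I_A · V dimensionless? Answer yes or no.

no

Sum the exponent of each base dimension across the product:
  L: [U]_L + 2·[r]_L + [I_A]_L + [V]_L = (1) + 2·(1) + (4) + (3) = 10
  T: [U]_T + 2·[r]_T + [I_A]_T + [V]_T = (-1) + 2·(0) + (0) + (0) = -1
Net dimensions [L¹⁰ T⁻¹] ≠ [1] — not dimensionless.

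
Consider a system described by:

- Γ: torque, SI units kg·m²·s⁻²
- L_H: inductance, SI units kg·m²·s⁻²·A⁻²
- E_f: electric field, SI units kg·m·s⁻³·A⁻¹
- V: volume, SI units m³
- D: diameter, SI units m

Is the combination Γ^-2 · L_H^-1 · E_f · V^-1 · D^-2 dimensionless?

no

Sum the exponent of each base dimension across the product:
  M: −2·[Γ]_M − [L_H]_M + [E_f]_M − [V]_M − 2·[D]_M = −2·(1) − (1) + (1) − (0) − 2·(0) = -2
  L: −2·[Γ]_L − [L_H]_L + [E_f]_L − [V]_L − 2·[D]_L = −2·(2) − (2) + (1) − (3) − 2·(1) = -10
  T: −2·[Γ]_T − [L_H]_T + [E_f]_T − [V]_T − 2·[D]_T = −2·(-2) − (-2) + (-3) − (0) − 2·(0) = 3
  I: −2·[Γ]_I − [L_H]_I + [E_f]_I − [V]_I − 2·[D]_I = −2·(0) − (-2) + (-1) − (0) − 2·(0) = 1
Net dimensions [M⁻² L⁻¹⁰ T³ I] ≠ [1] — not dimensionless.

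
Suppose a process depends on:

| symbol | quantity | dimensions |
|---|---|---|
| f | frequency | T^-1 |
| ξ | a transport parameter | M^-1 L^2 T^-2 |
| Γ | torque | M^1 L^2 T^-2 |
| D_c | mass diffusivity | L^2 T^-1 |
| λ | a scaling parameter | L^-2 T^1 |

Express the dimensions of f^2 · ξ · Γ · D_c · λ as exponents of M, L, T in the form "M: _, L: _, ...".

Collect each base-dimension exponent across the product:
  M: 2·(0) + (-1) + (1) + (0) + (0) = 0
  L: 2·(0) + (2) + (2) + (2) + (-2) = 4
  T: 2·(-1) + (-2) + (-2) + (-1) + (1) = -6
So the dimensions are [L⁴ T⁻⁶].

M: 0, L: 4, T: -6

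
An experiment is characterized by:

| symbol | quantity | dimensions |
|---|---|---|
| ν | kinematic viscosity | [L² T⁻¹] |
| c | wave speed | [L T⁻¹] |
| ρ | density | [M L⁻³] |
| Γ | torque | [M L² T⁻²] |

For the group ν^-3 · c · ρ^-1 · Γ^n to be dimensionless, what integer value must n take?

1

Balance the M exponent: (1)·n from Γ, plus −3·(0) + (0) − (1) = -1 from the rest, must sum to zero.
n − 1 = 0, so n = 1.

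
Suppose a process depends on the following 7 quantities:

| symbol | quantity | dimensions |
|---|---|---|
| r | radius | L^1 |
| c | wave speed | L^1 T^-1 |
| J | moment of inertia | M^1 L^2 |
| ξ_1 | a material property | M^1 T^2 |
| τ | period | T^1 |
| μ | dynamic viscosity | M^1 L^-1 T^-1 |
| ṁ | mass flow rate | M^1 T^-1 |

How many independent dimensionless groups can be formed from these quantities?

There are 7 variables and 3 base dimensions (M, L, T).
The dimension matrix has rank 3.
Independent dimensionless groups: 7 − 3 = 4.

4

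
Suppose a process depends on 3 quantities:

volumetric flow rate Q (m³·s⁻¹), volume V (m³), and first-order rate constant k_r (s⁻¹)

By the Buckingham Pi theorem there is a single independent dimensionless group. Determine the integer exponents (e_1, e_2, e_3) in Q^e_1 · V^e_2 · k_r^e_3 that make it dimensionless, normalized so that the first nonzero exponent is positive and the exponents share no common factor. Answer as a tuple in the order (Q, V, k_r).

(1, -1, -1)

L: e_1·(3) + e_2·(3) + e_3·(0) = 0
T: e_1·(-1) + e_2·(0) + e_3·(-1) = 0
Solving this homogeneous linear system for the smallest-integer solution (first nonzero entry positive) gives (1, -1, -1).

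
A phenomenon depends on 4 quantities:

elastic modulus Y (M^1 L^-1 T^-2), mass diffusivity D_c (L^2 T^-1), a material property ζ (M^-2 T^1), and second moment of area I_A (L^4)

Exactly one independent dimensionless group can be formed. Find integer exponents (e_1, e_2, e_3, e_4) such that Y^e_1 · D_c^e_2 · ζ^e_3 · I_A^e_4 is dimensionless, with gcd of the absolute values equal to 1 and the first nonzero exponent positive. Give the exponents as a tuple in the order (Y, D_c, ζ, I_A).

M: e_1·(1) + e_2·(0) + e_3·(-2) + e_4·(0) = 0
L: e_1·(-1) + e_2·(2) + e_3·(0) + e_4·(4) = 0
T: e_1·(-2) + e_2·(-1) + e_3·(1) + e_4·(0) = 0
Solving this homogeneous linear system for the smallest-integer solution (first nonzero entry positive) gives (2, -3, 1, 2).

(2, -3, 1, 2)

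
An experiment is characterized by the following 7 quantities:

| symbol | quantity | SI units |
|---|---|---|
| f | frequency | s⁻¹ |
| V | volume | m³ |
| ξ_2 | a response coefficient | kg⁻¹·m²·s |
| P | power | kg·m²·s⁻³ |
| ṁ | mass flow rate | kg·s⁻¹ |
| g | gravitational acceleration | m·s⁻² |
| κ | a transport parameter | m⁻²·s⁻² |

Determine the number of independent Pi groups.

There are 7 variables and 3 base dimensions (M, L, T).
The dimension matrix has rank 3.
Independent dimensionless groups: 7 − 3 = 4.

4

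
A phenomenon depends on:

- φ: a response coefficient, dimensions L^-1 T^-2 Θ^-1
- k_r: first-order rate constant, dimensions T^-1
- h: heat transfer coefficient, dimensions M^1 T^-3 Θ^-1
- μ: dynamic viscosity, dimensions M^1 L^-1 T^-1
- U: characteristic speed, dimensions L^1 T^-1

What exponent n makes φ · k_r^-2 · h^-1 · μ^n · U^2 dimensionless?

Balance the M exponent: (1)·n from μ, plus (0) − 2·(0) − (1) + 2·(0) = -1 from the rest, must sum to zero.
n − 1 = 0, so n = 1.

1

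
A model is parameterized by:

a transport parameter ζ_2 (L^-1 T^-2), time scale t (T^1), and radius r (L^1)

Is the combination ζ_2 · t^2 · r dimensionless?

Sum the exponent of each base dimension across the product:
  L: [ζ_2]_L + 2·[t]_L + [r]_L = (-1) + 2·(0) + (1) = 0
  T: [ζ_2]_T + 2·[t]_T + [r]_T = (-2) + 2·(1) + (0) = 0
All base exponents vanish — dimensionless.

yes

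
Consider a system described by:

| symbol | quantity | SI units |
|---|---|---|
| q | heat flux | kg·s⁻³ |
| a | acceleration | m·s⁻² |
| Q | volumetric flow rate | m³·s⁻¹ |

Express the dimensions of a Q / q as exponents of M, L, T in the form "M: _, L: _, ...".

M: -1, L: 4, T: 0

Collect each base-dimension exponent across the product:
  M: −(1) + (0) + (0) = -1
  L: −(0) + (1) + (3) = 4
  T: −(-3) + (-2) + (-1) = 0
So the dimensions are [M⁻¹ L⁴].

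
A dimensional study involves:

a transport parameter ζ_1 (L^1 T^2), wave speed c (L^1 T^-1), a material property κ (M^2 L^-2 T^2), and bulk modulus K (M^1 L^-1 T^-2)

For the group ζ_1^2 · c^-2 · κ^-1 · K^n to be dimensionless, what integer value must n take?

2

Balance the M exponent: (1)·n from K, plus 2·(0) − 2·(0) − (2) = -2 from the rest, must sum to zero.
n − 2 = 0, so n = 2.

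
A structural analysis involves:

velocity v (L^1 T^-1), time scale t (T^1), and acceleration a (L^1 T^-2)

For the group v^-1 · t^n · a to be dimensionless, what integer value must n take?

Balance the T exponent: (1)·n from t, plus −(-1) + (-2) = -1 from the rest, must sum to zero.
n − 1 = 0, so n = 1.

1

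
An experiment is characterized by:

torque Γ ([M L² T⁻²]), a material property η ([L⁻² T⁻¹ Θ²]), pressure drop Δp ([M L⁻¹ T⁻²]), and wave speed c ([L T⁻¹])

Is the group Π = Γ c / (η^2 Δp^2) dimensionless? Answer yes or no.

no

Sum the exponent of each base dimension across the product:
  M: [Γ]_M − 2·[η]_M − 2·[Δp]_M + [c]_M = (1) − 2·(0) − 2·(1) + (0) = -1
  L: [Γ]_L − 2·[η]_L − 2·[Δp]_L + [c]_L = (2) − 2·(-2) − 2·(-1) + (1) = 9
  T: [Γ]_T − 2·[η]_T − 2·[Δp]_T + [c]_T = (-2) − 2·(-1) − 2·(-2) + (-1) = 3
  Θ: [Γ]_Θ − 2·[η]_Θ − 2·[Δp]_Θ + [c]_Θ = (0) − 2·(2) − 2·(0) + (0) = -4
Net dimensions [M⁻¹ L⁹ T³ Θ⁻⁴] ≠ [1] — not dimensionless.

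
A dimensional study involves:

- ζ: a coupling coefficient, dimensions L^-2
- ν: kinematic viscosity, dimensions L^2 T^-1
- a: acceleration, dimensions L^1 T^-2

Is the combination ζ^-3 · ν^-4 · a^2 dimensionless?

yes

Sum the exponent of each base dimension across the product:
  L: −3·[ζ]_L − 4·[ν]_L + 2·[a]_L = −3·(-2) − 4·(2) + 2·(1) = 0
  T: −3·[ζ]_T − 4·[ν]_T + 2·[a]_T = −3·(0) − 4·(-1) + 2·(-2) = 0
All base exponents vanish — dimensionless.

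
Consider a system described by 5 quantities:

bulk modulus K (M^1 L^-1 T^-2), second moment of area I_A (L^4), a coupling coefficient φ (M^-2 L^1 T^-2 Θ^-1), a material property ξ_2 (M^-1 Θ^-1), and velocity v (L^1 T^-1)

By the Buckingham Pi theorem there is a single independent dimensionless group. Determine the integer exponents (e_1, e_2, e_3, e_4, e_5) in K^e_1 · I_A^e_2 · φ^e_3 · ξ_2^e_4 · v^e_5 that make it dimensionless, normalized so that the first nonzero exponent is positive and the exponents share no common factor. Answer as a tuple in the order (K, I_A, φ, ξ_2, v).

M: e_1·(1) + e_2·(0) + e_3·(-2) + e_4·(-1) + e_5·(0) = 0
L: e_1·(-1) + e_2·(4) + e_3·(1) + e_4·(0) + e_5·(1) = 0
T: e_1·(-2) + e_2·(0) + e_3·(-2) + e_4·(0) + e_5·(-1) = 0
Θ: e_1·(0) + e_2·(0) + e_3·(-1) + e_4·(-1) + e_5·(0) = 0
Solving this homogeneous linear system for the smallest-integer solution (first nonzero entry positive) gives (1, 1, 1, -1, -4).

(1, 1, 1, -1, -4)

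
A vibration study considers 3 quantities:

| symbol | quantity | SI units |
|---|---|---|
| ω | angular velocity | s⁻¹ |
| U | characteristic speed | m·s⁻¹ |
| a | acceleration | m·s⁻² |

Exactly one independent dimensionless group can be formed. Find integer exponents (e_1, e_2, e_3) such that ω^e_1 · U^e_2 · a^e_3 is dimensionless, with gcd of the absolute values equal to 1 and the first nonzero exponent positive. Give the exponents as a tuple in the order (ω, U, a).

L: e_1·(0) + e_2·(1) + e_3·(1) = 0
T: e_1·(-1) + e_2·(-1) + e_3·(-2) = 0
Solving this homogeneous linear system for the smallest-integer solution (first nonzero entry positive) gives (1, 1, -1).

(1, 1, -1)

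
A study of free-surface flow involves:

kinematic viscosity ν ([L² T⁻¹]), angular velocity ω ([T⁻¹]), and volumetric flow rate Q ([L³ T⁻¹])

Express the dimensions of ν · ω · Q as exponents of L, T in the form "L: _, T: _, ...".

L: 5, T: -3

Collect each base-dimension exponent across the product:
  L: (2) + (0) + (3) = 5
  T: (-1) + (-1) + (-1) = -3
So the dimensions are [L⁵ T⁻³].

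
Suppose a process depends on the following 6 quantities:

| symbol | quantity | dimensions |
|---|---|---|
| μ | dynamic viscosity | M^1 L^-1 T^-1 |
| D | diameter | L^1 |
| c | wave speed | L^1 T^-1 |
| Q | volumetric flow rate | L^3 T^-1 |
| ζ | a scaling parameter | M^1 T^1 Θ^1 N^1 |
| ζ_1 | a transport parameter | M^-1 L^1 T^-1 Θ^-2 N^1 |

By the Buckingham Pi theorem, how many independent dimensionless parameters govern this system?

There are 6 variables and 5 base dimensions (M, L, T, Θ, N).
The dimension matrix has rank 5.
Independent dimensionless groups: 6 − 5 = 1.

1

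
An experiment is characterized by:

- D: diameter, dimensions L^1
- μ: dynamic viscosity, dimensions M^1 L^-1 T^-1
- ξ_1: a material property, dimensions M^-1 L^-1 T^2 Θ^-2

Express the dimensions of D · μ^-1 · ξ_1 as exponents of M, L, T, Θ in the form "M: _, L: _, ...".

M: -2, L: 1, T: 3, Θ: -2

Collect each base-dimension exponent across the product:
  M: (0) − (1) + (-1) = -2
  L: (1) − (-1) + (-1) = 1
  T: (0) − (-1) + (2) = 3
  Θ: (0) − (0) + (-2) = -2
So the dimensions are [M⁻² L T³ Θ⁻²].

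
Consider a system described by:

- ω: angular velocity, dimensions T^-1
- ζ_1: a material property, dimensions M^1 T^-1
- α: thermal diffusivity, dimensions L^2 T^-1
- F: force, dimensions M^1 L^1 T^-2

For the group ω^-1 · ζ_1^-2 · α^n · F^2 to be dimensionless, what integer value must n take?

Balance the L exponent: (2)·n from α, plus −(0) − 2·(0) + 2·(1) = 2 from the rest, must sum to zero.
2n + 2 = 0, so n = -1.

-1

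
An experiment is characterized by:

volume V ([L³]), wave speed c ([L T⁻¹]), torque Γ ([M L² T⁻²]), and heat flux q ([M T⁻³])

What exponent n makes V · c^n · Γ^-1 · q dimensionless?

Balance the L exponent: (1)·n from c, plus (3) − (2) + (0) = 1 from the rest, must sum to zero.
n + 1 = 0, so n = -1.

-1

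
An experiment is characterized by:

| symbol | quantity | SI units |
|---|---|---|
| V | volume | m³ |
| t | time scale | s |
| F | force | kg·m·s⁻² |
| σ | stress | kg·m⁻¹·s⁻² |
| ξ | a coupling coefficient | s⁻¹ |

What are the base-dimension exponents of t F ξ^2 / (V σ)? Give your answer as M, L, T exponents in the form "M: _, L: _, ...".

Collect each base-dimension exponent across the product:
  M: −(0) + (0) + (1) − (1) + 2·(0) = 0
  L: −(3) + (0) + (1) − (-1) + 2·(0) = -1
  T: −(0) + (1) + (-2) − (-2) + 2·(-1) = -1
So the dimensions are [L⁻¹ T⁻¹].

M: 0, L: -1, T: -1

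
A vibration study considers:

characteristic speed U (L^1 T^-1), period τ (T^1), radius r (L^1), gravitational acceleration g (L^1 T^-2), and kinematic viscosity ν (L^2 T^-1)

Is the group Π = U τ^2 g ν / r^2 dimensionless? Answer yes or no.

Sum the exponent of each base dimension across the product:
  L: [U]_L + 2·[τ]_L − 2·[r]_L + [g]_L + [ν]_L = (1) + 2·(0) − 2·(1) + (1) + (2) = 2
  T: [U]_T + 2·[τ]_T − 2·[r]_T + [g]_T + [ν]_T = (-1) + 2·(1) − 2·(0) + (-2) + (-1) = -2
Net dimensions [L² T⁻²] ≠ [1] — not dimensionless.

no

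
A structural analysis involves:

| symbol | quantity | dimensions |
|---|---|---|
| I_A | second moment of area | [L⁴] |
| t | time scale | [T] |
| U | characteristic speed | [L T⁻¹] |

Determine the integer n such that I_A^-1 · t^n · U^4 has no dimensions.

Balance the T exponent: (1)·n from t, plus −(0) + 4·(-1) = -4 from the rest, must sum to zero.
n − 4 = 0, so n = 4.

4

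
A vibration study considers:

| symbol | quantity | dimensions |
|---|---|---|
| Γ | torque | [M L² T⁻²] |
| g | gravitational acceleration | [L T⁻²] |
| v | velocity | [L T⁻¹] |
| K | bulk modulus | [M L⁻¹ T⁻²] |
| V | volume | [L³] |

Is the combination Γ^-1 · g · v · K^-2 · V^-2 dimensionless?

Sum the exponent of each base dimension across the product:
  M: −[Γ]_M + [g]_M + [v]_M − 2·[K]_M − 2·[V]_M = −(1) + (0) + (0) − 2·(1) − 2·(0) = -3
  L: −[Γ]_L + [g]_L + [v]_L − 2·[K]_L − 2·[V]_L = −(2) + (1) + (1) − 2·(-1) − 2·(3) = -4
  T: −[Γ]_T + [g]_T + [v]_T − 2·[K]_T − 2·[V]_T = −(-2) + (-2) + (-1) − 2·(-2) − 2·(0) = 3
Net dimensions [M⁻³ L⁻⁴ T³] ≠ [1] — not dimensionless.

no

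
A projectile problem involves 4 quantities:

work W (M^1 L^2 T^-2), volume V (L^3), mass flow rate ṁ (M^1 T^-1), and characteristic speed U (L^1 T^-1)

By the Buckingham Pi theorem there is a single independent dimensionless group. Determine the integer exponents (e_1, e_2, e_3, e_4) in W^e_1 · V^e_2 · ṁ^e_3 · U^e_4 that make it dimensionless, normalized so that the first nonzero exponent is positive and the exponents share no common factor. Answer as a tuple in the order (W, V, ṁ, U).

M: e_1·(1) + e_2·(0) + e_3·(1) + e_4·(0) = 0
L: e_1·(2) + e_2·(3) + e_3·(0) + e_4·(1) = 0
T: e_1·(-2) + e_2·(0) + e_3·(-1) + e_4·(-1) = 0
Solving this homogeneous linear system for the smallest-integer solution (first nonzero entry positive) gives (3, -1, -3, -3).

(3, -1, -3, -3)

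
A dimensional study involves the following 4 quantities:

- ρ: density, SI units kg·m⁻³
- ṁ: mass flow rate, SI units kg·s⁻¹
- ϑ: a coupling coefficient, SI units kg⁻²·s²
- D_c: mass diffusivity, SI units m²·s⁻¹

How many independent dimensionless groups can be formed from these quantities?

There are 4 variables and 3 base dimensions (M, L, T).
The dimension matrix has rank 3.
Independent dimensionless groups: 4 − 3 = 1.

1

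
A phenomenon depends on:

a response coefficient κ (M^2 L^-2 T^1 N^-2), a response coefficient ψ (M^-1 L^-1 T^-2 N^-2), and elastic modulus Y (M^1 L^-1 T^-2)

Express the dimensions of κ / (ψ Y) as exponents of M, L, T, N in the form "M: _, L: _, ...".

Collect each base-dimension exponent across the product:
  M: (2) − (-1) − (1) = 2
  L: (-2) − (-1) − (-1) = 0
  T: (1) − (-2) − (-2) = 5
  N: (-2) − (-2) − (0) = 0
So the dimensions are [M² T⁵].

M: 2, L: 0, T: 5, N: 0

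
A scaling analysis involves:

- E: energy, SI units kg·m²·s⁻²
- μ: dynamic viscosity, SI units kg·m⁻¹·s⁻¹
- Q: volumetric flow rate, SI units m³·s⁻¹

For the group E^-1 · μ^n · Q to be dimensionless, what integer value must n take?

Balance the M exponent: (1)·n from μ, plus −(1) + (0) = -1 from the rest, must sum to zero.
n − 1 = 0, so n = 1.

1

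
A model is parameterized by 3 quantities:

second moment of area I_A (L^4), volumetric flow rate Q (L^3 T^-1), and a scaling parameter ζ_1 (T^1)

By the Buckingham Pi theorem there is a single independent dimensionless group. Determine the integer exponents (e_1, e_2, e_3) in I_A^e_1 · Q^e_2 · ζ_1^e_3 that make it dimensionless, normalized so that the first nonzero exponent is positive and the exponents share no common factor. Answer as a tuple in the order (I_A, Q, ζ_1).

L: e_1·(4) + e_2·(3) + e_3·(0) = 0
T: e_1·(0) + e_2·(-1) + e_3·(1) = 0
Solving this homogeneous linear system for the smallest-integer solution (first nonzero entry positive) gives (3, -4, -4).

(3, -4, -4)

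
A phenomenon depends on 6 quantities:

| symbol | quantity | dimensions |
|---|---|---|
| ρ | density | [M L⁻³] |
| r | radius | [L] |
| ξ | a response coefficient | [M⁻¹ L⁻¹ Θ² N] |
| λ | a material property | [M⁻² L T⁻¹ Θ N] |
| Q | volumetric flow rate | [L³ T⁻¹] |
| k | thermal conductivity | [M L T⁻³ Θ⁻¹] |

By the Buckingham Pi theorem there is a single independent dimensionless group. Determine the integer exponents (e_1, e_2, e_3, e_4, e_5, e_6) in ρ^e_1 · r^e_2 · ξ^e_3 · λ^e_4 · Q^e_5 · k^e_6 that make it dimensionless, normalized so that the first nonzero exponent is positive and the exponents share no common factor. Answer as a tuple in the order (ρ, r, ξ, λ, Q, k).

(2, -1, -1, 1, 2, -1)

M: e_1·(1) + e_2·(0) + e_3·(-1) + e_4·(-2) + e_5·(0) + e_6·(1) = 0
L: e_1·(-3) + e_2·(1) + e_3·(-1) + e_4·(1) + e_5·(3) + e_6·(1) = 0
T: e_1·(0) + e_2·(0) + e_3·(0) + e_4·(-1) + e_5·(-1) + e_6·(-3) = 0
Θ: e_1·(0) + e_2·(0) + e_3·(2) + e_4·(1) + e_5·(0) + e_6·(-1) = 0
N: e_1·(0) + e_2·(0) + e_3·(1) + e_4·(1) + e_5·(0) + e_6·(0) = 0
Solving this homogeneous linear system for the smallest-integer solution (first nonzero entry positive) gives (2, -1, -1, 1, 2, -1).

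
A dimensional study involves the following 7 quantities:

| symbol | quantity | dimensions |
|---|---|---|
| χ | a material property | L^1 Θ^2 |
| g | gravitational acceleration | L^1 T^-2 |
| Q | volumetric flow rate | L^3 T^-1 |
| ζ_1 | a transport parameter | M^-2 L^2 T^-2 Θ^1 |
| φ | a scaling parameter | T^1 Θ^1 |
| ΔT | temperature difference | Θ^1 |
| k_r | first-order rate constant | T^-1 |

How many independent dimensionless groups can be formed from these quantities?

3

There are 7 variables and 4 base dimensions (M, L, T, Θ).
The dimension matrix has rank 4.
Independent dimensionless groups: 7 − 4 = 3.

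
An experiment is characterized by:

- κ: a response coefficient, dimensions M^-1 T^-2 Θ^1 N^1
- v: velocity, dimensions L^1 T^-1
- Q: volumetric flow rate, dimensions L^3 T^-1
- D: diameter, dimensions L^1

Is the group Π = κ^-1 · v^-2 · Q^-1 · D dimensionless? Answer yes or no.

Sum the exponent of each base dimension across the product:
  M: −[κ]_M − 2·[v]_M − [Q]_M + [D]_M = −(-1) − 2·(0) − (0) + (0) = 1
  L: −[κ]_L − 2·[v]_L − [Q]_L + [D]_L = −(0) − 2·(1) − (3) + (1) = -4
  T: −[κ]_T − 2·[v]_T − [Q]_T + [D]_T = −(-2) − 2·(-1) − (-1) + (0) = 5
  Θ: −[κ]_Θ − 2·[v]_Θ − [Q]_Θ + [D]_Θ = −(1) − 2·(0) − (0) + (0) = -1
  N: −[κ]_N − 2·[v]_N − [Q]_N + [D]_N = −(1) − 2·(0) − (0) + (0) = -1
Net dimensions [M L⁻⁴ T⁵ Θ⁻¹ N⁻¹] ≠ [1] — not dimensionless.

no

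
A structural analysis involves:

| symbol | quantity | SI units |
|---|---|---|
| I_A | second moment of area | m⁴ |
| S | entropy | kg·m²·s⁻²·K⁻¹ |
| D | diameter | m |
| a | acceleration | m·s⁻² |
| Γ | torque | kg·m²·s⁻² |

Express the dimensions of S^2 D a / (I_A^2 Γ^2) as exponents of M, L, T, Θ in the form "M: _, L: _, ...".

Collect each base-dimension exponent across the product:
  M: −2·(0) + 2·(1) + (0) + (0) − 2·(1) = 0
  L: −2·(4) + 2·(2) + (1) + (1) − 2·(2) = -6
  T: −2·(0) + 2·(-2) + (0) + (-2) − 2·(-2) = -2
  Θ: −2·(0) + 2·(-1) + (0) + (0) − 2·(0) = -2
So the dimensions are [L⁻⁶ T⁻² Θ⁻²].

M: 0, L: -6, T: -2, Θ: -2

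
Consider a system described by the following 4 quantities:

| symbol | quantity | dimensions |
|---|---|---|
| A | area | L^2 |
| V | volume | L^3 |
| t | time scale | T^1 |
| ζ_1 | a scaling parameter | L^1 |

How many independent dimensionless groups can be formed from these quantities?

2

There are 4 variables and 2 base dimensions (L, T).
The dimension matrix has rank 2.
Independent dimensionless groups: 4 − 2 = 2.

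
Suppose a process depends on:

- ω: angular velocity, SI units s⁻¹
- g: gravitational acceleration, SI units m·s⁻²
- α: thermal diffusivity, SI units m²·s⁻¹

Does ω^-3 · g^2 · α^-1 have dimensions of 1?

yes

Sum the exponent of each base dimension across the product:
  M: −3·[ω]_M + 2·[g]_M − [α]_M = −3·(0) + 2·(0) − (0) = 0
  L: −3·[ω]_L + 2·[g]_L − [α]_L = −3·(0) + 2·(1) − (2) = 0
  T: −3·[ω]_T + 2·[g]_T − [α]_T = −3·(-1) + 2·(-2) − (-1) = 0
  I: −3·[ω]_I + 2·[g]_I − [α]_I = −3·(0) + 2·(0) − (0) = 0
All base exponents vanish — dimensionless.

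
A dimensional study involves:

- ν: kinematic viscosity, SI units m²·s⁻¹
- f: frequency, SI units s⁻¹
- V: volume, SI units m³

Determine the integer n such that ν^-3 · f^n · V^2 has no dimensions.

Balance the T exponent: (-1)·n from f, plus −3·(-1) + 2·(0) = 3 from the rest, must sum to zero.
−n + 3 = 0, so n = 3.

3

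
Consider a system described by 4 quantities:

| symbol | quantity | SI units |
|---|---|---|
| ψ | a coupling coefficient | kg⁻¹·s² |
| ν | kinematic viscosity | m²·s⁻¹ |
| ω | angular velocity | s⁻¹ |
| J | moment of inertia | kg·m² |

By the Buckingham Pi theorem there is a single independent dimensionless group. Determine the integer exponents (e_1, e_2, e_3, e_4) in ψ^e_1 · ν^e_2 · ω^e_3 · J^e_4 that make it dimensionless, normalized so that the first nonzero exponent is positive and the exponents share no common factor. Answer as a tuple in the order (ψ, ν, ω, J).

(1, -1, 3, 1)

M: e_1·(-1) + e_2·(0) + e_3·(0) + e_4·(1) = 0
L: e_1·(0) + e_2·(2) + e_3·(0) + e_4·(2) = 0
T: e_1·(2) + e_2·(-1) + e_3·(-1) + e_4·(0) = 0
Solving this homogeneous linear system for the smallest-integer solution (first nonzero entry positive) gives (1, -1, 3, 1).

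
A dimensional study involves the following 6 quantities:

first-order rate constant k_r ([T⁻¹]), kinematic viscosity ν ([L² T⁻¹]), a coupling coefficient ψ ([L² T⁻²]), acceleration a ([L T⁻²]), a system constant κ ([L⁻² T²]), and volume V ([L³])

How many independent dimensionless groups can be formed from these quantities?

4

There are 6 variables and 2 base dimensions (L, T).
The dimension matrix has rank 2.
Independent dimensionless groups: 6 − 2 = 4.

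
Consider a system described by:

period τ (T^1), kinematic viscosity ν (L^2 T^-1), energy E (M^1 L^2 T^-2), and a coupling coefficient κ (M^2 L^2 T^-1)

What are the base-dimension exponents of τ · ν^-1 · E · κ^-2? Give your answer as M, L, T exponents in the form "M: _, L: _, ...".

Collect each base-dimension exponent across the product:
  M: (0) − (0) + (1) − 2·(2) = -3
  L: (0) − (2) + (2) − 2·(2) = -4
  T: (1) − (-1) + (-2) − 2·(-1) = 2
So the dimensions are [M⁻³ L⁻⁴ T²].

M: -3, L: -4, T: 2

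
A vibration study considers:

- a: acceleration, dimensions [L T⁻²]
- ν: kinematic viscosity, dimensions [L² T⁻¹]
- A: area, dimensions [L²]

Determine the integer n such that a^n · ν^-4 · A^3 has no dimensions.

Balance the L exponent: (1)·n from a, plus −4·(2) + 3·(2) = -2 from the rest, must sum to zero.
n − 2 = 0, so n = 2.

2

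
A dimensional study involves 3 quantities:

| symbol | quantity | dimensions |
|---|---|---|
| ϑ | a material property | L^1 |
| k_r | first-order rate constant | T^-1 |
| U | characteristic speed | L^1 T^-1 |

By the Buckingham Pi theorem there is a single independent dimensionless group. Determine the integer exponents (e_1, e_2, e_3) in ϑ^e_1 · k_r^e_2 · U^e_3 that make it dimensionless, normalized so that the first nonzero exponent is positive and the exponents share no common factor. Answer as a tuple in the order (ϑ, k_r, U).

(1, 1, -1)

L: e_1·(1) + e_2·(0) + e_3·(1) = 0
T: e_1·(0) + e_2·(-1) + e_3·(-1) = 0
Solving this homogeneous linear system for the smallest-integer solution (first nonzero entry positive) gives (1, 1, -1).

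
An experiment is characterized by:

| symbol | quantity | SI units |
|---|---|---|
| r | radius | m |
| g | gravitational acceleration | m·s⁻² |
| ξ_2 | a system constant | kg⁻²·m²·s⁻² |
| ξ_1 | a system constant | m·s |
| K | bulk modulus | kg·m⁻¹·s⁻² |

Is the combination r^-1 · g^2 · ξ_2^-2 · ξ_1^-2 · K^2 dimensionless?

Sum the exponent of each base dimension across the product:
  M: −[r]_M + 2·[g]_M − 2·[ξ_2]_M − 2·[ξ_1]_M + 2·[K]_M = −(0) + 2·(0) − 2·(-2) − 2·(0) + 2·(1) = 6
  L: −[r]_L + 2·[g]_L − 2·[ξ_2]_L − 2·[ξ_1]_L + 2·[K]_L = −(1) + 2·(1) − 2·(2) − 2·(1) + 2·(-1) = -7
  T: −[r]_T + 2·[g]_T − 2·[ξ_2]_T − 2·[ξ_1]_T + 2·[K]_T = −(0) + 2·(-2) − 2·(-2) − 2·(1) + 2·(-2) = -6
Net dimensions [M⁶ L⁻⁷ T⁻⁶] ≠ [1] — not dimensionless.

no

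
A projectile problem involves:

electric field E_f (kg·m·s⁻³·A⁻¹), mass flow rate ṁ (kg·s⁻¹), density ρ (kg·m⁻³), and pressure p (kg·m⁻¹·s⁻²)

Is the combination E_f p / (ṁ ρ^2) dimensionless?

no

Sum the exponent of each base dimension across the product:
  M: [E_f]_M − [ṁ]_M − 2·[ρ]_M + [p]_M = (1) − (1) − 2·(1) + (1) = -1
  L: [E_f]_L − [ṁ]_L − 2·[ρ]_L + [p]_L = (1) − (0) − 2·(-3) + (-1) = 6
  T: [E_f]_T − [ṁ]_T − 2·[ρ]_T + [p]_T = (-3) − (-1) − 2·(0) + (-2) = -4
  I: [E_f]_I − [ṁ]_I − 2·[ρ]_I + [p]_I = (-1) − (0) − 2·(0) + (0) = -1
Net dimensions [M⁻¹ L⁶ T⁻⁴ I⁻¹] ≠ [1] — not dimensionless.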